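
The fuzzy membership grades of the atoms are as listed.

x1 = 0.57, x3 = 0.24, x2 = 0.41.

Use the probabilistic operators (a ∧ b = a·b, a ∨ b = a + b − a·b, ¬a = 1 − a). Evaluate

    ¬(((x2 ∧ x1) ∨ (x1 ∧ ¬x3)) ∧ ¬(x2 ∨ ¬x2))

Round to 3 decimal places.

x2 ∧ x1 = a·b on (0.4100, 0.5700) = 0.2337
¬x3 = 1 − 0.2400 = 0.7600
x1 ∧ ¬x3 = a·b on (0.5700, 0.7600) = 0.4332
(x2 ∧ x1) ∨ (x1 ∧ ¬x3) = a + b − a·b on (0.2337, 0.4332) = 0.5657
¬x2 = 1 − 0.4100 = 0.5900
x2 ∨ ¬x2 = a + b − a·b on (0.4100, 0.5900) = 0.7581
¬(x2 ∨ ¬x2) = 1 − 0.7581 = 0.2419
((x2 ∧ x1) ∨ (x1 ∧ ¬x3)) ∧ ¬(x2 ∨ ¬x2) = a·b on (0.5657, 0.2419) = 0.1368
¬(((x2 ∧ x1) ∨ (x1 ∧ ¬x3)) ∧ ¬(x2 ∨ ¬x2)) = 1 − 0.1368 = 0.8632

0.863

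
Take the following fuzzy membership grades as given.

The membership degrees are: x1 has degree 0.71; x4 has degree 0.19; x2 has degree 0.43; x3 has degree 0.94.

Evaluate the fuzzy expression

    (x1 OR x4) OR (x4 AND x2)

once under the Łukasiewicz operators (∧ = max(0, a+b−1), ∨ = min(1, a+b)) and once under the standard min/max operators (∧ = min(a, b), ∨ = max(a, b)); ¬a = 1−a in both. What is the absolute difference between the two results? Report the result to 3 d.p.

Under Łukasiewicz:
  x1 OR x4 = min(1, a+b) on (0.71, 0.19) = 0.90
  x4 AND x2 = max(0, a+b−1) on (0.19, 0.43) = 0.00
  (x1 OR x4) OR (x4 AND x2) = min(1, a+b) on (0.90, 0.00) = 0.90
  → value = 0.9000
Under standard min/max:
  x1 OR x4 = max(a, b) on (0.71, 0.19) = 0.71
  x4 AND x2 = min(a, b) on (0.19, 0.43) = 0.19
  (x1 OR x4) OR (x4 AND x2) = max(a, b) on (0.71, 0.19) = 0.71
  → value = 0.7100
|0.9000 − 0.7100| = 0.190

0.190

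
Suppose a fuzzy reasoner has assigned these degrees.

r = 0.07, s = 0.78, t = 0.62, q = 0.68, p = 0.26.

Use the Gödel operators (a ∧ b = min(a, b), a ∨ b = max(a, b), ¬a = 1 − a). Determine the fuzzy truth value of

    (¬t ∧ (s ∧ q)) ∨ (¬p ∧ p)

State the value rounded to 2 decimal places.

¬t = 1 − 0.62 = 0.38
s ∧ q = min(a, b) on (0.78, 0.68) = 0.68
¬t ∧ (s ∧ q) = min(a, b) on (0.38, 0.68) = 0.38
¬p = 1 − 0.26 = 0.74
¬p ∧ p = min(a, b) on (0.74, 0.26) = 0.26
(¬t ∧ (s ∧ q)) ∨ (¬p ∧ p) = max(a, b) on (0.38, 0.26) = 0.38

0.38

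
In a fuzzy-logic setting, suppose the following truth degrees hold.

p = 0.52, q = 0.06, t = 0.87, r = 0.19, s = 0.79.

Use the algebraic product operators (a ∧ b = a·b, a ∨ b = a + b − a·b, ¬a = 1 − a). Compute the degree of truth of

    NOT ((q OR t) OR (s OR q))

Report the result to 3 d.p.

q OR t = a + b − a·b on (0.0600, 0.8700) = 0.8778
s OR q = a + b − a·b on (0.7900, 0.0600) = 0.8026
(q OR t) OR (s OR q) = a + b − a·b on (0.8778, 0.8026) = 0.9759
NOT ((q OR t) OR (s OR q)) = 1 − 0.9759 = 0.0241

0.024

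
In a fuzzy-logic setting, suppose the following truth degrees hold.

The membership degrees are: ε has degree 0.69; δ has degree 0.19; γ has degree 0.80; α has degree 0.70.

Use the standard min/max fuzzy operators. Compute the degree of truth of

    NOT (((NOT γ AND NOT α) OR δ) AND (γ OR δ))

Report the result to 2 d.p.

NOT γ = 1 − 0.80 = 0.20
NOT α = 1 − 0.70 = 0.30
NOT γ AND NOT α = min(a, b) on (0.20, 0.30) = 0.20
(NOT γ AND NOT α) OR δ = max(a, b) on (0.20, 0.19) = 0.20
γ OR δ = max(a, b) on (0.80, 0.19) = 0.80
((NOT γ AND NOT α) OR δ) AND (γ OR δ) = min(a, b) on (0.20, 0.80) = 0.20
NOT (((NOT γ AND NOT α) OR δ) AND (γ OR δ)) = 1 − 0.20 = 0.80

0.80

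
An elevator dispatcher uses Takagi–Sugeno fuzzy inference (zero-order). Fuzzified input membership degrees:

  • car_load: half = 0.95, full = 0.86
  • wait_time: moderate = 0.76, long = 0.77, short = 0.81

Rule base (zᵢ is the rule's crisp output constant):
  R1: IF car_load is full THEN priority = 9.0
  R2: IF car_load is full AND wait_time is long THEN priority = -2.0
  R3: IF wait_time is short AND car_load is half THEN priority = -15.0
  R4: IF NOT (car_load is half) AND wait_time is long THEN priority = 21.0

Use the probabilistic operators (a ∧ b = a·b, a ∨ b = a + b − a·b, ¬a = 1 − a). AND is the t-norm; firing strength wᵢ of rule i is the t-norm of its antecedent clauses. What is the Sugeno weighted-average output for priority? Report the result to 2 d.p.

R1 (z=9.0): full=0.86 → w = 0.8600
R2 (z=-2.0): full=0.86, long=0.77; AND[a·b] → w = 0.6622
R3 (z=-15.0): short=0.81, half=0.95; AND[a·b] → w = 0.7695
R4 (z=21.0): ¬half=1−0.95=0.05, long=0.77; AND[a·b] → w = 0.0385
Weighted average = (0.8600·9.0 + 0.6622·-2.0 + 0.7695·-15.0 + 0.0385·21.0) / (0.8600 + 0.6622 + 0.7695 + 0.0385)
  = -4.3184 / 2.3302 = -1.85

-1.85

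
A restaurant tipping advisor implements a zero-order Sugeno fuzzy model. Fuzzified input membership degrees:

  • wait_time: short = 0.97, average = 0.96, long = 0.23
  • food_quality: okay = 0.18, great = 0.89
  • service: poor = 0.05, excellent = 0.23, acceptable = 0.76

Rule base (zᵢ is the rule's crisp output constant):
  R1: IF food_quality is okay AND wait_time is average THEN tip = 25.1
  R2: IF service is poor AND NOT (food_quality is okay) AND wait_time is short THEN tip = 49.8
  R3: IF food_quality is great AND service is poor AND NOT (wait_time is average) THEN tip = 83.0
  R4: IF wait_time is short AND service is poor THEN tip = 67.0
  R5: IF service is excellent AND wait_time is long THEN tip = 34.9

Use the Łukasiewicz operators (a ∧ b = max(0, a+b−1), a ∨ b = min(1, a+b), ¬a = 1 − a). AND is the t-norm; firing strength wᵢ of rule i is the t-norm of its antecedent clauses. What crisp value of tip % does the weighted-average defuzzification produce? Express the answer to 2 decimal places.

R1 (z=25.1): okay=0.18, average=0.96; AND[max(0, a+b−1)] → w = 0.14
R2 (z=49.8): poor=0.05, ¬okay=1−0.18=0.82, short=0.97; AND[max(0, a+b−1)] → w = 0.00
R3 (z=83.0): great=0.89, poor=0.05, ¬average=1−0.96=0.04; AND[max(0, a+b−1)] → w = 0.00
R4 (z=67.0): short=0.97, poor=0.05; AND[max(0, a+b−1)] → w = 0.02
R5 (z=34.9): excellent=0.23, long=0.23; AND[max(0, a+b−1)] → w = 0.00
Weighted average = (0.14·25.1 + 0.00·49.8 + 0.00·83.0 + 0.02·67.0 + 0.00·34.9) / (0.14 + 0.00 + 0.00 + 0.02 + 0.00)
  = 4.8540 / 0.1600 = 30.34

30.34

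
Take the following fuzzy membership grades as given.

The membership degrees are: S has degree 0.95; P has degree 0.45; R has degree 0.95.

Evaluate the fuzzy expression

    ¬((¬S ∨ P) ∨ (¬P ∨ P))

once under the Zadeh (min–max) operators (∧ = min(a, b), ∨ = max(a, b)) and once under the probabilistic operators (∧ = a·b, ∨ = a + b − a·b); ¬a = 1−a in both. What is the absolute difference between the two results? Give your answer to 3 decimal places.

Under Zadeh (min–max):
  ¬S = 1 − 0.95 = 0.05
  ¬S ∨ P = max(a, b) on (0.05, 0.45) = 0.45
  ¬P = 1 − 0.45 = 0.55
  ¬P ∨ P = max(a, b) on (0.55, 0.45) = 0.55
  (¬S ∨ P) ∨ (¬P ∨ P) = max(a, b) on (0.45, 0.55) = 0.55
  ¬((¬S ∨ P) ∨ (¬P ∨ P)) = 1 − 0.55 = 0.45
  → value = 0.4500
Under probabilistic:
  ¬S = 1 − 0.9500 = 0.0500
  ¬S ∨ P = a + b − a·b on (0.0500, 0.4500) = 0.4775
  ¬P = 1 − 0.4500 = 0.5500
  ¬P ∨ P = a + b − a·b on (0.5500, 0.4500) = 0.7525
  (¬S ∨ P) ∨ (¬P ∨ P) = a + b − a·b on (0.4775, 0.7525) = 0.8707
  ¬((¬S ∨ P) ∨ (¬P ∨ P)) = 1 − 0.8707 = 0.1293
  → value = 0.1293
|0.4500 − 0.1293| = 0.321

0.321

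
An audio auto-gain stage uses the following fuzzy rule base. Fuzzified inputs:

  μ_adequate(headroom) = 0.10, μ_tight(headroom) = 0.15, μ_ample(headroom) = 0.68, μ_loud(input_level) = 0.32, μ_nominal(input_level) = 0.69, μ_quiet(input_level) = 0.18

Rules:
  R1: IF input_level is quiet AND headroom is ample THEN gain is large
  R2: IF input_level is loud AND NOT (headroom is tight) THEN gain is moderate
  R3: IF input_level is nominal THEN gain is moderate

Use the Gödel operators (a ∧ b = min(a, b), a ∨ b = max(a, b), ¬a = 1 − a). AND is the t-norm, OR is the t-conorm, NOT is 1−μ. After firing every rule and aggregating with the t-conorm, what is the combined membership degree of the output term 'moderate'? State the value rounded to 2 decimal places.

0.69

R1: quiet=0.18, ample=0.68; AND[min(a, b)] → w = 0.18
R2: loud=0.32, ¬tight=1−0.15=0.85; AND[min(a, b)] → w = 0.32
R3: nominal=0.69 → w = 0.69
Rules with consequent 'moderate': {R2, R3} → strengths 0.32, 0.69
Aggregate via t-conorm [max(a, b)]: 0.69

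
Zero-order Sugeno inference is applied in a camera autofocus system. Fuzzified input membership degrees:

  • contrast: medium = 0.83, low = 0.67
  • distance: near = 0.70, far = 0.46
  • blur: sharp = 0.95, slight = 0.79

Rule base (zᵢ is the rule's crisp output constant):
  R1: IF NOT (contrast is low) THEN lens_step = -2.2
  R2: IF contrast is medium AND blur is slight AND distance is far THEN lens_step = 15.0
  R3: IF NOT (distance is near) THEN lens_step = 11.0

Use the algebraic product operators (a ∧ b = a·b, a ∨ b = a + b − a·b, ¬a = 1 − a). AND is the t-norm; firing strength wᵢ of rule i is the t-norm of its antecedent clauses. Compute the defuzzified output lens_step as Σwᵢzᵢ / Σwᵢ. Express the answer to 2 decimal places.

R1 (z=-2.2): ¬low=1−0.67=0.33 → w = 0.3300
R2 (z=15.0): medium=0.83, slight=0.79, far=0.46; AND[a·b] → w = 0.3016
R3 (z=11.0): ¬near=1−0.70=0.30 → w = 0.3000
Weighted average = (0.3300·-2.2 + 0.3016·15.0 + 0.3000·11.0) / (0.3300 + 0.3016 + 0.3000)
  = 7.0983 / 0.9316 = 7.62

7.62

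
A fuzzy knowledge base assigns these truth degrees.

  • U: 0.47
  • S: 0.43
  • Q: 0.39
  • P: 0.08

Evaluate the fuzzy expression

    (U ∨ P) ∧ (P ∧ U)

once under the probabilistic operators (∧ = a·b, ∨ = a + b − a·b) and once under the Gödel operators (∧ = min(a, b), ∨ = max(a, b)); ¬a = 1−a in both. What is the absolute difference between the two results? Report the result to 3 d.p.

Under probabilistic:
  U ∨ P = a + b − a·b on (0.4700, 0.0800) = 0.5124
  P ∧ U = a·b on (0.0800, 0.4700) = 0.0376
  (U ∨ P) ∧ (P ∧ U) = a·b on (0.5124, 0.0376) = 0.0193
  → value = 0.0193
Under Gödel:
  U ∨ P = max(a, b) on (0.47, 0.08) = 0.47
  P ∧ U = min(a, b) on (0.08, 0.47) = 0.08
  (U ∨ P) ∧ (P ∧ U) = min(a, b) on (0.47, 0.08) = 0.08
  → value = 0.0800
|0.0193 − 0.0800| = 0.061

0.061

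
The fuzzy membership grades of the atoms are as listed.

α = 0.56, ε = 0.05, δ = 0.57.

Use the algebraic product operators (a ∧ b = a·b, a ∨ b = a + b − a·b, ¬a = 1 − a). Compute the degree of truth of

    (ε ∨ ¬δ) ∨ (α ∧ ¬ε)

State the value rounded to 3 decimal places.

¬δ = 1 − 0.5700 = 0.4300
ε ∨ ¬δ = a + b − a·b on (0.0500, 0.4300) = 0.4585
¬ε = 1 − 0.0500 = 0.9500
α ∧ ¬ε = a·b on (0.5600, 0.9500) = 0.5320
(ε ∨ ¬δ) ∨ (α ∧ ¬ε) = a + b − a·b on (0.4585, 0.5320) = 0.7466

0.747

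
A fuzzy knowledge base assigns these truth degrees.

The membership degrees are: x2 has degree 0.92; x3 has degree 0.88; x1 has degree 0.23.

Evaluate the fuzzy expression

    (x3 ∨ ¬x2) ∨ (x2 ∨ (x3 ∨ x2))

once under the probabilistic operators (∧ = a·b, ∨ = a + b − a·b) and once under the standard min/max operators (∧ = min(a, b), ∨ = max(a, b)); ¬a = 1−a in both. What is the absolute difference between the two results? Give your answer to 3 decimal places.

Under probabilistic:
  ¬x2 = 1 − 0.9200 = 0.0800
  x3 ∨ ¬x2 = a + b − a·b on (0.8800, 0.0800) = 0.8896
  x3 ∨ x2 = a + b − a·b on (0.8800, 0.9200) = 0.9904
  x2 ∨ (x3 ∨ x2) = a + b − a·b on (0.9200, 0.9904) = 0.9992
  (x3 ∨ ¬x2) ∨ (x2 ∨ (x3 ∨ x2)) = a + b − a·b on (0.8896, 0.9992) = 0.9999
  → value = 0.9999
Under standard min/max:
  ¬x2 = 1 − 0.92 = 0.08
  x3 ∨ ¬x2 = max(a, b) on (0.88, 0.08) = 0.88
  x3 ∨ x2 = max(a, b) on (0.88, 0.92) = 0.92
  x2 ∨ (x3 ∨ x2) = max(a, b) on (0.92, 0.92) = 0.92
  (x3 ∨ ¬x2) ∨ (x2 ∨ (x3 ∨ x2)) = max(a, b) on (0.88, 0.92) = 0.92
  → value = 0.9200
|0.9999 − 0.9200| = 0.080

0.080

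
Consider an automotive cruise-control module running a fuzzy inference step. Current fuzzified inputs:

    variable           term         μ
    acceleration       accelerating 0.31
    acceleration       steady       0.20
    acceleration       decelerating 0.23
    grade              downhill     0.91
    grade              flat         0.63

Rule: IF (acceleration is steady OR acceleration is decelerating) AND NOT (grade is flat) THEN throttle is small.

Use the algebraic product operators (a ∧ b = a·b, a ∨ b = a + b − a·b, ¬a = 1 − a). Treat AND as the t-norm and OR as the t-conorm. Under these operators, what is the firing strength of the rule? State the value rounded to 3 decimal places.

firing strength: (steady=0.20 OR decelerating=0.23) = 0.3840; AND[a·b] with ¬flat=1−0.63=0.37 → w = 0.1421

0.142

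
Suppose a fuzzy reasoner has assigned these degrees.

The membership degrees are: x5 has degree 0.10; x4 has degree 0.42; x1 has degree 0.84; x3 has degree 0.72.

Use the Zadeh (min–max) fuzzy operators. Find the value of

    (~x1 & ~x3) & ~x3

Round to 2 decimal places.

0.16

~x1 = 1 − 0.84 = 0.16
~x3 = 1 − 0.72 = 0.28
~x1 & ~x3 = min(a, b) on (0.16, 0.28) = 0.16
~x3 = 1 − 0.72 = 0.28
(~x1 & ~x3) & ~x3 = min(a, b) on (0.16, 0.28) = 0.16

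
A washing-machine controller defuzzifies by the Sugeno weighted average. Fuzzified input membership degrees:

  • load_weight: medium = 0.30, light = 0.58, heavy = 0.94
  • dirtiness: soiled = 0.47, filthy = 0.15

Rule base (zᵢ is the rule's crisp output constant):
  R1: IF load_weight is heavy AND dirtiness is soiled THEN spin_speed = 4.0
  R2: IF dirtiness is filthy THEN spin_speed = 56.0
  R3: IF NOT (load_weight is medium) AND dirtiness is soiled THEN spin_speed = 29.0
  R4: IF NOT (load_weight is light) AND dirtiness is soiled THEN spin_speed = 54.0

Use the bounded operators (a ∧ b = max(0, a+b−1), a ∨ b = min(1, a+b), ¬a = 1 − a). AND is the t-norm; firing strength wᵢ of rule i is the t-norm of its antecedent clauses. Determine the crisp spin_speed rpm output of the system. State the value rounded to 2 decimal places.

R1 (z=4.0): heavy=0.94, soiled=0.47; AND[max(0, a+b−1)] → w = 0.41
R2 (z=56.0): filthy=0.15 → w = 0.15
R3 (z=29.0): ¬medium=1−0.30=0.70, soiled=0.47; AND[max(0, a+b−1)] → w = 0.17
R4 (z=54.0): ¬light=1−0.58=0.42, soiled=0.47; AND[max(0, a+b−1)] → w = 0.00
Weighted average = (0.41·4.0 + 0.15·56.0 + 0.17·29.0 + 0.00·54.0) / (0.41 + 0.15 + 0.17 + 0.00)
  = 14.9700 / 0.7300 = 20.51

20.51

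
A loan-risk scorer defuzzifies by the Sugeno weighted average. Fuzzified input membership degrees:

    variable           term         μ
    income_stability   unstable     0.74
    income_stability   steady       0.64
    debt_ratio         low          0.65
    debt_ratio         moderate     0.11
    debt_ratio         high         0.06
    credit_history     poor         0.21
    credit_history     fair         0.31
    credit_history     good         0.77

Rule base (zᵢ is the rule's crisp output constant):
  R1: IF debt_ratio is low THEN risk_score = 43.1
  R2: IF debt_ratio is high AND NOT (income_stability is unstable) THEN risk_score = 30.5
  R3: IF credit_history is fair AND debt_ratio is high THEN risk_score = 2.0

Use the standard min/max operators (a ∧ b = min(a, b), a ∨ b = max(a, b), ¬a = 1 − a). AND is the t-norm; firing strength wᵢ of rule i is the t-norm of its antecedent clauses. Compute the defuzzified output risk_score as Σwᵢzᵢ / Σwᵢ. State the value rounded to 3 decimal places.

R1 (z=43.1): low=0.65 → w = 0.65
R2 (z=30.5): high=0.06, ¬unstable=1−0.74=0.26; AND[min(a, b)] → w = 0.06
R3 (z=2.0): fair=0.31, high=0.06; AND[min(a, b)] → w = 0.06
Weighted average = (0.65·43.1 + 0.06·30.5 + 0.06·2.0) / (0.65 + 0.06 + 0.06)
  = 29.9650 / 0.7700 = 38.916

38.916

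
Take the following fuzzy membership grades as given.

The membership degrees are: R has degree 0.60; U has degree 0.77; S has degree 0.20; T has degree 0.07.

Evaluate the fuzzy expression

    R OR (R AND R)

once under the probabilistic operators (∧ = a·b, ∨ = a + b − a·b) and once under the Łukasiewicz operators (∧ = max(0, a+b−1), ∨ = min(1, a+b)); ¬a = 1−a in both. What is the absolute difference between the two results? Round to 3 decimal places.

0.056

Under probabilistic:
  R AND R = a·b on (0.6000, 0.6000) = 0.3600
  R OR (R AND R) = a + b − a·b on (0.6000, 0.3600) = 0.7440
  → value = 0.7440
Under Łukasiewicz:
  R AND R = max(0, a+b−1) on (0.60, 0.60) = 0.20
  R OR (R AND R) = min(1, a+b) on (0.60, 0.20) = 0.80
  → value = 0.8000
|0.7440 − 0.8000| = 0.056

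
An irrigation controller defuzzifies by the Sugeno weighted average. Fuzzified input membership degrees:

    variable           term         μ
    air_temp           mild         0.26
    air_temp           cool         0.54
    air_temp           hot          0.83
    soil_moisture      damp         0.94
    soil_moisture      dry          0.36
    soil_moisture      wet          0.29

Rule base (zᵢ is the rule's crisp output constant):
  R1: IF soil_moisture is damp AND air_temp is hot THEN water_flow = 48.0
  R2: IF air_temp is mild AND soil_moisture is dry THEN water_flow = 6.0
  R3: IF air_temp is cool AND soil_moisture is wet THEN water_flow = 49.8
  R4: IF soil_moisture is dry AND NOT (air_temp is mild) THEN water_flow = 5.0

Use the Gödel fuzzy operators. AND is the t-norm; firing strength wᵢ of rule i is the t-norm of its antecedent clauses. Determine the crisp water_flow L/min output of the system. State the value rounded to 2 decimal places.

R1 (z=48.0): damp=0.94, hot=0.83; AND[min(a, b)] → w = 0.83
R2 (z=6.0): mild=0.26, dry=0.36; AND[min(a, b)] → w = 0.26
R3 (z=49.8): cool=0.54, wet=0.29; AND[min(a, b)] → w = 0.29
R4 (z=5.0): dry=0.36, ¬mild=1−0.26=0.74; AND[min(a, b)] → w = 0.36
Weighted average = (0.83·48.0 + 0.26·6.0 + 0.29·49.8 + 0.36·5.0) / (0.83 + 0.26 + 0.29 + 0.36)
  = 57.6420 / 1.7400 = 33.13

33.13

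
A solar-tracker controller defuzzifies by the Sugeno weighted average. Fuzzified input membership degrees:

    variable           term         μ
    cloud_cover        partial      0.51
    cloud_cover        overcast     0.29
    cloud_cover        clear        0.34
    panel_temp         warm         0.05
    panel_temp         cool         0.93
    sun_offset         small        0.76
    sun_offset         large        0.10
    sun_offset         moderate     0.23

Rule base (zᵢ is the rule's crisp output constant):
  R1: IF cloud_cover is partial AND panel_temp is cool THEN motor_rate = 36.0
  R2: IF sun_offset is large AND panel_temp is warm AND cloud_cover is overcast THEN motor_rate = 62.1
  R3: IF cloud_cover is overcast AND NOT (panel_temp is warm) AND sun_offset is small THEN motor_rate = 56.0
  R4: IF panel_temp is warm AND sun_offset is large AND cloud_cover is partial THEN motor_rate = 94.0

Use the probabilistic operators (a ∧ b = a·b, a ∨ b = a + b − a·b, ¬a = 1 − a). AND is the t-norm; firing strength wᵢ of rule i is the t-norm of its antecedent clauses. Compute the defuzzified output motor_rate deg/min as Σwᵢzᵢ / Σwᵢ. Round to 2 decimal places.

42.36

R1 (z=36.0): partial=0.51, cool=0.93; AND[a·b] → w = 0.4743
R2 (z=62.1): large=0.10, warm=0.05, overcast=0.29; AND[a·b] → w = 0.0015
R3 (z=56.0): overcast=0.29, ¬warm=1−0.05=0.95, small=0.76; AND[a·b] → w = 0.2094
R4 (z=94.0): warm=0.05, large=0.10, partial=0.51; AND[a·b] → w = 0.0026
Weighted average = (0.4743·36.0 + 0.0015·62.1 + 0.2094·56.0 + 0.0026·94.0) / (0.4743 + 0.0015 + 0.2094 + 0.0026)
  = 29.1298 / 0.6877 = 42.36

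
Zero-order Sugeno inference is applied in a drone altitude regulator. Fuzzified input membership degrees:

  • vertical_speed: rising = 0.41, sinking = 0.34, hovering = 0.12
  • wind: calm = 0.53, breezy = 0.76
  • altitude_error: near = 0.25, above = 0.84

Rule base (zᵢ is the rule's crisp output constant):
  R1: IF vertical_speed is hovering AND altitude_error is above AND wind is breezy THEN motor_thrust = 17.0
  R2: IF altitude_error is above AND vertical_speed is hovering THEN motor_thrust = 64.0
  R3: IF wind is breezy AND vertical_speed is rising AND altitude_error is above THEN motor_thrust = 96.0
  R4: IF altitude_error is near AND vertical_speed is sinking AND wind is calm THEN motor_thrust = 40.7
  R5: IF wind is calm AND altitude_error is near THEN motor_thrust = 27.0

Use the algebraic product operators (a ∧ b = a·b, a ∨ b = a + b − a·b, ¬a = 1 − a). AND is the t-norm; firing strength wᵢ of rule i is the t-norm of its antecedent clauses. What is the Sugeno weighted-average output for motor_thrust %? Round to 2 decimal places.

62.09

R1 (z=17.0): hovering=0.12, above=0.84, breezy=0.76; AND[a·b] → w = 0.0766
R2 (z=64.0): above=0.84, hovering=0.12; AND[a·b] → w = 0.1008
R3 (z=96.0): breezy=0.76, rising=0.41, above=0.84; AND[a·b] → w = 0.2617
R4 (z=40.7): near=0.25, sinking=0.34, calm=0.53; AND[a·b] → w = 0.0451
R5 (z=27.0): calm=0.53, near=0.25; AND[a·b] → w = 0.1325
Weighted average = (0.0766·17.0 + 0.1008·64.0 + 0.2617·96.0 + 0.0451·40.7 + 0.1325·27.0) / (0.0766 + 0.1008 + 0.2617 + 0.0451 + 0.1325)
  = 38.2920 / 0.6167 = 62.09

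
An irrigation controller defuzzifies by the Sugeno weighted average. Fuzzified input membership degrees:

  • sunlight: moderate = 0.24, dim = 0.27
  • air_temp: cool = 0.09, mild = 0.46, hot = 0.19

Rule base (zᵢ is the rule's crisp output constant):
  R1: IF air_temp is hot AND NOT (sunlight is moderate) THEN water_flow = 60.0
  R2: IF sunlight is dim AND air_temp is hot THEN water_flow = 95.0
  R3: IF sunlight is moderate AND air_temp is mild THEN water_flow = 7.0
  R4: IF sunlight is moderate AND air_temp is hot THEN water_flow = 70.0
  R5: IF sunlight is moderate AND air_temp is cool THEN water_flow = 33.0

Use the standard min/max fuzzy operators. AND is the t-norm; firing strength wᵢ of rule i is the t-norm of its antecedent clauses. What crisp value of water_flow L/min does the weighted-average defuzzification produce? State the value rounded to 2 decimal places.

R1 (z=60.0): hot=0.19, ¬moderate=1−0.24=0.76; AND[min(a, b)] → w = 0.19
R2 (z=95.0): dim=0.27, hot=0.19; AND[min(a, b)] → w = 0.19
R3 (z=7.0): moderate=0.24, mild=0.46; AND[min(a, b)] → w = 0.24
R4 (z=70.0): moderate=0.24, hot=0.19; AND[min(a, b)] → w = 0.19
R5 (z=33.0): moderate=0.24, cool=0.09; AND[min(a, b)] → w = 0.09
Weighted average = (0.19·60.0 + 0.19·95.0 + 0.24·7.0 + 0.19·70.0 + 0.09·33.0) / (0.19 + 0.19 + 0.24 + 0.19 + 0.09)
  = 47.4000 / 0.9000 = 52.67

52.67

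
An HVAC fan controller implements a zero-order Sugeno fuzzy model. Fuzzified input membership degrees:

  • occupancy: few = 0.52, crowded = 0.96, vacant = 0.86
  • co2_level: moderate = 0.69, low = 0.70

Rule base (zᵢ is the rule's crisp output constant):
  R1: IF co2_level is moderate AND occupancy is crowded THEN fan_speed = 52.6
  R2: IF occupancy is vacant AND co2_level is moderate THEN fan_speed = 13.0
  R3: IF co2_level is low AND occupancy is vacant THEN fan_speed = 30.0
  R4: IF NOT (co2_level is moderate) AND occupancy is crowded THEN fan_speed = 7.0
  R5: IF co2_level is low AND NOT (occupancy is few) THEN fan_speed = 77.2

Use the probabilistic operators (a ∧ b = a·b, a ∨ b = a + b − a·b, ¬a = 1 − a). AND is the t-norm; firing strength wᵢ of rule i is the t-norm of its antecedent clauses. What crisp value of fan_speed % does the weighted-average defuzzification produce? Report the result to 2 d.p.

35.58

R1 (z=52.6): moderate=0.69, crowded=0.96; AND[a·b] → w = 0.6624
R2 (z=13.0): vacant=0.86, moderate=0.69; AND[a·b] → w = 0.5934
R3 (z=30.0): low=0.70, vacant=0.86; AND[a·b] → w = 0.6020
R4 (z=7.0): ¬moderate=1−0.69=0.31, crowded=0.96; AND[a·b] → w = 0.2976
R5 (z=77.2): low=0.70, ¬few=1−0.52=0.48; AND[a·b] → w = 0.3360
Weighted average = (0.6624·52.6 + 0.5934·13.0 + 0.6020·30.0 + 0.2976·7.0 + 0.3360·77.2) / (0.6624 + 0.5934 + 0.6020 + 0.2976 + 0.3360)
  = 88.6388 / 2.4914 = 35.58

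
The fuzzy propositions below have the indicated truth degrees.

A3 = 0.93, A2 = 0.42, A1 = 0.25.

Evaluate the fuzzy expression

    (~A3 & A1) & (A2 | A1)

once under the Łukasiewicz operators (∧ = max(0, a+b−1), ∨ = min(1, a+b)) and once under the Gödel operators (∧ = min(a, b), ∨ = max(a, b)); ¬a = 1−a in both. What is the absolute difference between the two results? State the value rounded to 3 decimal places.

Under Łukasiewicz:
  ~A3 = 1 − 0.93 = 0.07
  ~A3 & A1 = max(0, a+b−1) on (0.07, 0.25) = 0.00
  A2 | A1 = min(1, a+b) on (0.42, 0.25) = 0.67
  (~A3 & A1) & (A2 | A1) = max(0, a+b−1) on (0.00, 0.67) = 0.00
  → value = 0.0000
Under Gödel:
  ~A3 = 1 − 0.93 = 0.07
  ~A3 & A1 = min(a, b) on (0.07, 0.25) = 0.07
  A2 | A1 = max(a, b) on (0.42, 0.25) = 0.42
  (~A3 & A1) & (A2 | A1) = min(a, b) on (0.07, 0.42) = 0.07
  → value = 0.0700
|0.0000 − 0.0700| = 0.070

0.070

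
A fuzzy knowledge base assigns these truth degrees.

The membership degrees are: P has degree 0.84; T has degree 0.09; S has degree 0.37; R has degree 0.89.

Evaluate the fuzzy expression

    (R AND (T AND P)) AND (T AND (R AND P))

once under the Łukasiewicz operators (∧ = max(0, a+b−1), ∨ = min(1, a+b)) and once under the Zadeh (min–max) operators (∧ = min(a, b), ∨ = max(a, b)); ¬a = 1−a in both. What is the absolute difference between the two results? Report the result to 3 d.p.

0.090

Under Łukasiewicz:
  T AND P = max(0, a+b−1) on (0.09, 0.84) = 0.00
  R AND (T AND P) = max(0, a+b−1) on (0.89, 0.00) = 0.00
  R AND P = max(0, a+b−1) on (0.89, 0.84) = 0.73
  T AND (R AND P) = max(0, a+b−1) on (0.09, 0.73) = 0.00
  (R AND (T AND P)) AND (T AND (R AND P)) = max(0, a+b−1) on (0.00, 0.00) = 0.00
  → value = 0.0000
Under Zadeh (min–max):
  T AND P = min(a, b) on (0.09, 0.84) = 0.09
  R AND (T AND P) = min(a, b) on (0.89, 0.09) = 0.09
  R AND P = min(a, b) on (0.89, 0.84) = 0.84
  T AND (R AND P) = min(a, b) on (0.09, 0.84) = 0.09
  (R AND (T AND P)) AND (T AND (R AND P)) = min(a, b) on (0.09, 0.09) = 0.09
  → value = 0.0900
|0.0000 − 0.0900| = 0.090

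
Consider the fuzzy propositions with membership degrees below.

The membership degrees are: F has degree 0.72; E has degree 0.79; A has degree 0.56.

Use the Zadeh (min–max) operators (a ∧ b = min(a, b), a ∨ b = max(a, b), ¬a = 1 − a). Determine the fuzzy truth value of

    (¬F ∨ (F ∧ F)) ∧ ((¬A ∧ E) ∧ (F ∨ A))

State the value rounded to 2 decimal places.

¬F = 1 − 0.72 = 0.28
F ∧ F = min(a, b) on (0.72, 0.72) = 0.72
¬F ∨ (F ∧ F) = max(a, b) on (0.28, 0.72) = 0.72
¬A = 1 − 0.56 = 0.44
¬A ∧ E = min(a, b) on (0.44, 0.79) = 0.44
F ∨ A = max(a, b) on (0.72, 0.56) = 0.72
(¬A ∧ E) ∧ (F ∨ A) = min(a, b) on (0.44, 0.72) = 0.44
(¬F ∨ (F ∧ F)) ∧ ((¬A ∧ E) ∧ (F ∨ A)) = min(a, b) on (0.72, 0.44) = 0.44

0.44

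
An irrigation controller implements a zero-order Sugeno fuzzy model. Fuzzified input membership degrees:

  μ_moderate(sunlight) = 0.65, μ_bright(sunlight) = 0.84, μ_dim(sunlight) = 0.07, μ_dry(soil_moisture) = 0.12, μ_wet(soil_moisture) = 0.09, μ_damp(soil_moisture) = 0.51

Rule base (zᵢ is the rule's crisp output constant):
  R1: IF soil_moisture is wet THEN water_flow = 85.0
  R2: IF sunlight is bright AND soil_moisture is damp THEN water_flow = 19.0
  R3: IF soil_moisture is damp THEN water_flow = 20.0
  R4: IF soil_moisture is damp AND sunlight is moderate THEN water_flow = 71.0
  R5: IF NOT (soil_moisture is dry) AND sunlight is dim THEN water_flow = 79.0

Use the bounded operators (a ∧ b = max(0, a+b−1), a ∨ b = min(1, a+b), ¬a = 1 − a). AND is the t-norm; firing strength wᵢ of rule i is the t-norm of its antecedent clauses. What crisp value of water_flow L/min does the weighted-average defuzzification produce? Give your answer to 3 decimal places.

R1 (z=85.0): wet=0.09 → w = 0.09
R2 (z=19.0): bright=0.84, damp=0.51; AND[max(0, a+b−1)] → w = 0.35
R3 (z=20.0): damp=0.51 → w = 0.51
R4 (z=71.0): damp=0.51, moderate=0.65; AND[max(0, a+b−1)] → w = 0.16
R5 (z=79.0): ¬dry=1−0.12=0.88, dim=0.07; AND[max(0, a+b−1)] → w = 0.00
Weighted average = (0.09·85.0 + 0.35·19.0 + 0.51·20.0 + 0.16·71.0 + 0.00·79.0) / (0.09 + 0.35 + 0.51 + 0.16 + 0.00)
  = 35.8600 / 1.1100 = 32.306

32.306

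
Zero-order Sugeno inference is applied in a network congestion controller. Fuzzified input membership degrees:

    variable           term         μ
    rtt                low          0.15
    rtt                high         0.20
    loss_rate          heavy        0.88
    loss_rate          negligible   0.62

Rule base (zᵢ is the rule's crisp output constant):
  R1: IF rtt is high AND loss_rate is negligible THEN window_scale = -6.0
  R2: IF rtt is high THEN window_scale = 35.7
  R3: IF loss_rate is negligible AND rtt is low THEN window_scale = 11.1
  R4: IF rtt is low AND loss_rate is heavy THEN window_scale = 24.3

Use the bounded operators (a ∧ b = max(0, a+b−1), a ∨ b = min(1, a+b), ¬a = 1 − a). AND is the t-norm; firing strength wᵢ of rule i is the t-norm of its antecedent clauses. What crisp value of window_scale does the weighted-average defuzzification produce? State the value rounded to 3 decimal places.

34.213

R1 (z=-6.0): high=0.20, negligible=0.62; AND[max(0, a+b−1)] → w = 0.00
R2 (z=35.7): high=0.20 → w = 0.20
R3 (z=11.1): negligible=0.62, low=0.15; AND[max(0, a+b−1)] → w = 0.00
R4 (z=24.3): low=0.15, heavy=0.88; AND[max(0, a+b−1)] → w = 0.03
Weighted average = (0.00·-6.0 + 0.20·35.7 + 0.00·11.1 + 0.03·24.3) / (0.00 + 0.20 + 0.00 + 0.03)
  = 7.8690 / 0.2300 = 34.213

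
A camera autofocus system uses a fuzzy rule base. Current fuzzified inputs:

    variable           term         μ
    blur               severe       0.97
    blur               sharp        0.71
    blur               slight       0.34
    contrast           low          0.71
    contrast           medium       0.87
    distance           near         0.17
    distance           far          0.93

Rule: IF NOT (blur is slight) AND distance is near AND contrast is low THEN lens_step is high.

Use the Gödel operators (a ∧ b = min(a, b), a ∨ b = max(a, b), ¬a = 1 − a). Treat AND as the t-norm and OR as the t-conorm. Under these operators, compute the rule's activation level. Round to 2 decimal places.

firing strength: ¬slight=1−0.34=0.66, near=0.17, low=0.71; AND[min(a, b)] → w = 0.17

0.17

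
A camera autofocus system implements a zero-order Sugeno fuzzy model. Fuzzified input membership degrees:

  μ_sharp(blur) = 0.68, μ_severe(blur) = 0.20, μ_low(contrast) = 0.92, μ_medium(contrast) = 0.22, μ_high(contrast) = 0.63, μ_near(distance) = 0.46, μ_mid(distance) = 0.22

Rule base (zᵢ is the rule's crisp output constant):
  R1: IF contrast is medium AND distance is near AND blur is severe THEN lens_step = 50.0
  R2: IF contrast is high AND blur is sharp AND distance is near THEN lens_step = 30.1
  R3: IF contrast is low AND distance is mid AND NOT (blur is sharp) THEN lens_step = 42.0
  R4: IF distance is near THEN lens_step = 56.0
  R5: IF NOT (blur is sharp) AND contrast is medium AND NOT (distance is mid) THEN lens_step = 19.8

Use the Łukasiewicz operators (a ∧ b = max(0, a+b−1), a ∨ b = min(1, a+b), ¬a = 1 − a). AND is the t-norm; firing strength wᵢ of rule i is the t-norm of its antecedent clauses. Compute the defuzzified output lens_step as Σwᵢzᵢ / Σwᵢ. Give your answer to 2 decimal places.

R1 (z=50.0): medium=0.22, near=0.46, severe=0.20; AND[max(0, a+b−1)] → w = 0.00
R2 (z=30.1): high=0.63, sharp=0.68, near=0.46; AND[max(0, a+b−1)] → w = 0.00
R3 (z=42.0): low=0.92, mid=0.22, ¬sharp=1−0.68=0.32; AND[max(0, a+b−1)] → w = 0.00
R4 (z=56.0): near=0.46 → w = 0.46
R5 (z=19.8): ¬sharp=1−0.68=0.32, medium=0.22, ¬mid=1−0.22=0.78; AND[max(0, a+b−1)] → w = 0.00
Weighted average = (0.00·50.0 + 0.00·30.1 + 0.00·42.0 + 0.46·56.0 + 0.00·19.8) / (0.00 + 0.00 + 0.00 + 0.46 + 0.00)
  = 25.7600 / 0.4600 = 56.00

56.00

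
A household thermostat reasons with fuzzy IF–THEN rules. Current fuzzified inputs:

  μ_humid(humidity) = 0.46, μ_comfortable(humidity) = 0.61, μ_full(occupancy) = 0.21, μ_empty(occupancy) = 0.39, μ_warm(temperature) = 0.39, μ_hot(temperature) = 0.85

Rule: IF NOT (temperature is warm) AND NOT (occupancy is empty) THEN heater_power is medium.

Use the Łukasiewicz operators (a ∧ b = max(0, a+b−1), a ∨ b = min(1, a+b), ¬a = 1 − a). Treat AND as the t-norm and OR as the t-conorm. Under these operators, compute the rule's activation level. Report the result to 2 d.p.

0.22

firing strength: ¬warm=1−0.39=0.61, ¬empty=1−0.39=0.61; AND[max(0, a+b−1)] → w = 0.22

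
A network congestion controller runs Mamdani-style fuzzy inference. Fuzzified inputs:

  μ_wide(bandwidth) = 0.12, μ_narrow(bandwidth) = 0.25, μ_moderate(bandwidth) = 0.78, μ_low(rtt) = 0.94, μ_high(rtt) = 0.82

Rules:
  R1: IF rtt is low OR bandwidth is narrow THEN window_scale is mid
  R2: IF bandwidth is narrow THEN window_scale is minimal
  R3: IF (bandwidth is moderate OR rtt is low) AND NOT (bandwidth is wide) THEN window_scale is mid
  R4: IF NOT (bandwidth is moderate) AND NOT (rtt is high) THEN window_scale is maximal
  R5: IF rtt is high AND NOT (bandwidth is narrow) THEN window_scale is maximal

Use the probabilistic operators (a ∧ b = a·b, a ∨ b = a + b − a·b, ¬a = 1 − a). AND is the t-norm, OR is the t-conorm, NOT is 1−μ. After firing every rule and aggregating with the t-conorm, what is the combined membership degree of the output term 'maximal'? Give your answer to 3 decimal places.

0.630

R1: low=0.94, narrow=0.25; OR[a + b − a·b] → w = 0.9550
R2: narrow=0.25 → w = 0.2500
R3: (moderate=0.78 OR low=0.94) = 0.9868; AND[a·b] with ¬wide=1−0.12=0.88 → w = 0.8684
R4: ¬moderate=1−0.78=0.22, ¬high=1−0.82=0.18; AND[a·b] → w = 0.0396
R5: high=0.82, ¬narrow=1−0.25=0.75; AND[a·b] → w = 0.6150
Rules with consequent 'maximal': {R4, R5} → strengths 0.0396, 0.6150
Aggregate via t-conorm [a + b − a·b]: 0.6302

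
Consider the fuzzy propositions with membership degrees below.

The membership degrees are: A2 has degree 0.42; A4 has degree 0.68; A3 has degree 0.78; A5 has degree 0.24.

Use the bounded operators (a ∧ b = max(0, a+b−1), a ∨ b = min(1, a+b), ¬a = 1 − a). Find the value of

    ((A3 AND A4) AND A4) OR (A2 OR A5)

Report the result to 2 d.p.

A3 AND A4 = max(0, a+b−1) on (0.78, 0.68) = 0.46
(A3 AND A4) AND A4 = max(0, a+b−1) on (0.46, 0.68) = 0.14
A2 OR A5 = min(1, a+b) on (0.42, 0.24) = 0.66
((A3 AND A4) AND A4) OR (A2 OR A5) = min(1, a+b) on (0.14, 0.66) = 0.80

0.80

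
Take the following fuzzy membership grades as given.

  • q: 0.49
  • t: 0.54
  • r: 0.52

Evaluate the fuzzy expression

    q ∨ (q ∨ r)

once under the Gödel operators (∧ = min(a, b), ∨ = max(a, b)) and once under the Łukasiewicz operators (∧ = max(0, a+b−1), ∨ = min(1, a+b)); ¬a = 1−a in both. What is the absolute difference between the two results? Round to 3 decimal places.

Under Gödel:
  q ∨ r = max(a, b) on (0.49, 0.52) = 0.52
  q ∨ (q ∨ r) = max(a, b) on (0.49, 0.52) = 0.52
  → value = 0.5200
Under Łukasiewicz:
  q ∨ r = min(1, a+b) on (0.49, 0.52) = 1.00
  q ∨ (q ∨ r) = min(1, a+b) on (0.49, 1.00) = 1.00
  → value = 1.0000
|0.5200 − 1.0000| = 0.480

0.480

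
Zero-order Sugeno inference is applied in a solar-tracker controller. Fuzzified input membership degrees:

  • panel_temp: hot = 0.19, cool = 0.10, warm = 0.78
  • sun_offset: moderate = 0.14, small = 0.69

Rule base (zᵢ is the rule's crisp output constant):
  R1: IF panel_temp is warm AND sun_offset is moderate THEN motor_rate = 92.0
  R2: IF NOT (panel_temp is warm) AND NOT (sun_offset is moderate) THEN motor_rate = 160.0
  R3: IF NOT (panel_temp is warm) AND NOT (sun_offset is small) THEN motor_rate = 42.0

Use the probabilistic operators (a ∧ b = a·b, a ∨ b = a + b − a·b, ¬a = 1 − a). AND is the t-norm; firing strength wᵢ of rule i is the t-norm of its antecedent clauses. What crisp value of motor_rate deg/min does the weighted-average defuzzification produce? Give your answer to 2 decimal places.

R1 (z=92.0): warm=0.78, moderate=0.14; AND[a·b] → w = 0.1092
R2 (z=160.0): ¬warm=1−0.78=0.22, ¬moderate=1−0.14=0.86; AND[a·b] → w = 0.1892
R3 (z=42.0): ¬warm=1−0.78=0.22, ¬small=1−0.69=0.31; AND[a·b] → w = 0.0682
Weighted average = (0.1092·92.0 + 0.1892·160.0 + 0.0682·42.0) / (0.1092 + 0.1892 + 0.0682)
  = 43.1828 / 0.3666 = 117.79

117.79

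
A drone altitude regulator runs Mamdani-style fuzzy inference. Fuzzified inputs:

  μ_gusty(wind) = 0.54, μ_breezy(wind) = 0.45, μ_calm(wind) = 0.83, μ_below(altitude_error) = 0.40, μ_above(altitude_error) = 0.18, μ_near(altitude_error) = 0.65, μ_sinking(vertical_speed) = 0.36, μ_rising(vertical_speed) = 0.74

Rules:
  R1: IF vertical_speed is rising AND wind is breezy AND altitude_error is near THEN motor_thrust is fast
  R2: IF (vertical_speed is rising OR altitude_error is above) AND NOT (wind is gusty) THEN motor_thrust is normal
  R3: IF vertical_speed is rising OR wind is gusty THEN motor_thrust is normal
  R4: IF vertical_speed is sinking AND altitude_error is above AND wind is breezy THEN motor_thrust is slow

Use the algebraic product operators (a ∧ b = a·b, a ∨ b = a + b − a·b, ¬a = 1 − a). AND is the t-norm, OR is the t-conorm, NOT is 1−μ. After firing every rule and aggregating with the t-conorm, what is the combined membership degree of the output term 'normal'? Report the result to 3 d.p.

0.924

R1: rising=0.74, breezy=0.45, near=0.65; AND[a·b] → w = 0.2165
R2: (rising=0.74 OR above=0.18) = 0.7868; AND[a·b] with ¬gusty=1−0.54=0.46 → w = 0.3619
R3: rising=0.74, gusty=0.54; OR[a + b − a·b] → w = 0.8804
R4: sinking=0.36, above=0.18, breezy=0.45; AND[a·b] → w = 0.0292
Rules with consequent 'normal': {R2, R3} → strengths 0.3619, 0.8804
Aggregate via t-conorm [a + b − a·b]: 0.9237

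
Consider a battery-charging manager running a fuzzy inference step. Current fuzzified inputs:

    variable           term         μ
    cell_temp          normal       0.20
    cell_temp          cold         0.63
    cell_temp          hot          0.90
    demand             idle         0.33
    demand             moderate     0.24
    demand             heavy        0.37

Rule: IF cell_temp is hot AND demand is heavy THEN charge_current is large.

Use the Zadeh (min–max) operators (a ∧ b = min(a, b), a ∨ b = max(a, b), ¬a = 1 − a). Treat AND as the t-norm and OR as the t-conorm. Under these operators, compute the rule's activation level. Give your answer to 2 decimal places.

0.37

firing strength: hot=0.90, heavy=0.37; AND[min(a, b)] → w = 0.37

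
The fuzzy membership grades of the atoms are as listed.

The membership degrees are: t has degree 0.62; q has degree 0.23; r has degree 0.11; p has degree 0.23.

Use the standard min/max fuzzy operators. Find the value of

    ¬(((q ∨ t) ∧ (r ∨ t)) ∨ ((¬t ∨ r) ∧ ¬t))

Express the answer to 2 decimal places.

q ∨ t = max(a, b) on (0.23, 0.62) = 0.62
r ∨ t = max(a, b) on (0.11, 0.62) = 0.62
(q ∨ t) ∧ (r ∨ t) = min(a, b) on (0.62, 0.62) = 0.62
¬t = 1 − 0.62 = 0.38
¬t ∨ r = max(a, b) on (0.38, 0.11) = 0.38
¬t = 1 − 0.62 = 0.38
(¬t ∨ r) ∧ ¬t = min(a, b) on (0.38, 0.38) = 0.38
((q ∨ t) ∧ (r ∨ t)) ∨ ((¬t ∨ r) ∧ ¬t) = max(a, b) on (0.62, 0.38) = 0.62
¬(((q ∨ t) ∧ (r ∨ t)) ∨ ((¬t ∨ r) ∧ ¬t)) = 1 − 0.62 = 0.38

0.38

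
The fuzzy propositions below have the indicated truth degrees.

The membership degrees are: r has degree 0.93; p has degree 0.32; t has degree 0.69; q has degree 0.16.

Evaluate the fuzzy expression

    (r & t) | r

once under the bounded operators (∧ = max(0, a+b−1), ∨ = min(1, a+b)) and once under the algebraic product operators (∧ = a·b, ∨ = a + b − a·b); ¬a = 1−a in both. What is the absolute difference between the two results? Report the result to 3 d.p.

0.025

Under bounded:
  r & t = max(0, a+b−1) on (0.93, 0.69) = 0.62
  (r & t) | r = min(1, a+b) on (0.62, 0.93) = 1.00
  → value = 1.0000
Under algebraic product:
  r & t = a·b on (0.9300, 0.6900) = 0.6417
  (r & t) | r = a + b − a·b on (0.6417, 0.9300) = 0.9749
  → value = 0.9749
|1.0000 − 0.9749| = 0.025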